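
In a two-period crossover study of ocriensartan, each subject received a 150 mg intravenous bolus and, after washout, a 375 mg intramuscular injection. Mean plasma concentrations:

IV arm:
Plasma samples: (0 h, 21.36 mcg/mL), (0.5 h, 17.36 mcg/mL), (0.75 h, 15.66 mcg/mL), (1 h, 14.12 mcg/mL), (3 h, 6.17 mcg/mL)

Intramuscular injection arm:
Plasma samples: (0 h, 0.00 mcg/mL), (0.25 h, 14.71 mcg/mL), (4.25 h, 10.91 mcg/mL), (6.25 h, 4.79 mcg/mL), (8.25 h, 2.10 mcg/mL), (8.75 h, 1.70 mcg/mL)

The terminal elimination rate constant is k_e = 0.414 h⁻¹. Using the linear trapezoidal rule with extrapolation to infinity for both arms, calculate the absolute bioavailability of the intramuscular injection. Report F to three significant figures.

Trapezoidal AUC_0→3 (IV):
  [0→0.5]: (21.36+17.36)/2 × 0.5 = 9.68
  [0.5→0.75]: (17.36+15.66)/2 × 0.25 = 4.1275
  [0.75→1]: (15.66+14.12)/2 × 0.25 = 3.7225
  [1→3]: (14.12+6.17)/2 × 2 = 20.29
  Sum = 37.82 mcg/mL·h
IV tail: 6.17/0.414 = 14.903; AUC_iv,0→∞ = 37.82 + 14.903 = 52.723 mcg/mL·h
Trapezoidal AUC_0→8.75 (intramuscular injection):
  [0→0.25]: (0.00+14.71)/2 × 0.25 = 1.83875
  [0.25→4.25]: (14.71+10.91)/2 × 4 = 51.24
  [4.25→6.25]: (10.91+4.79)/2 × 2 = 15.7
  [6.25→8.25]: (4.79+2.10)/2 × 2 = 6.89
  [8.25→8.75]: (2.10+1.70)/2 × 0.5 = 0.95
  Sum = 76.61875 mcg/mL·h
intramuscular injection tail: 1.70/0.414 = 4.106; AUC_ev,0→∞ = 76.61875 + 4.106 = 80.72475 mcg/mL·h
F = (AUC_ev/D_ev)/(AUC_iv/D_iv) = (80.72475/375)/(52.723/150) = 0.215266/0.351487 = 0.6124

F = 0.612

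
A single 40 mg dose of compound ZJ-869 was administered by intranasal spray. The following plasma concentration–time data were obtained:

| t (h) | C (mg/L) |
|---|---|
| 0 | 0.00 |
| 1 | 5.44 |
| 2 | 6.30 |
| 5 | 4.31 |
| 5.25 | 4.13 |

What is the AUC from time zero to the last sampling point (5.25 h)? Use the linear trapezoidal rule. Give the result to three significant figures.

Trapezoidal AUC_0→5.25:
  [0→1]: (0.00+5.44)/2 × 1 = 2.72
  [1→2]: (5.44+6.30)/2 × 1 = 5.87
  [2→5]: (6.30+4.31)/2 × 3 = 15.915
  [5→5.25]: (4.31+4.13)/2 × 0.25 = 1.055
  Sum = 25.56 mg/L·h

AUC = 25.6 mg/L·h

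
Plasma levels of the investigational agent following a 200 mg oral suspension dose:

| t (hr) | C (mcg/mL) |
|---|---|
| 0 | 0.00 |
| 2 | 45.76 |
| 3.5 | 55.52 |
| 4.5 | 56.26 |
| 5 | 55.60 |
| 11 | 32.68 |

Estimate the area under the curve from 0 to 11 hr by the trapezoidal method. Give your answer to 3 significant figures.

Trapezoidal AUC_0→11:
  [0→2]: (0.00+45.76)/2 × 2 = 45.76
  [2→3.5]: (45.76+55.52)/2 × 1.5 = 75.96
  [3.5→4.5]: (55.52+56.26)/2 × 1 = 55.89
  [4.5→5]: (56.26+55.60)/2 × 0.5 = 27.965
  [5→11]: (55.60+32.68)/2 × 6 = 264.84
  Sum = 470.415 mcg/mL·hr

AUC = 470 mcg/mL·hr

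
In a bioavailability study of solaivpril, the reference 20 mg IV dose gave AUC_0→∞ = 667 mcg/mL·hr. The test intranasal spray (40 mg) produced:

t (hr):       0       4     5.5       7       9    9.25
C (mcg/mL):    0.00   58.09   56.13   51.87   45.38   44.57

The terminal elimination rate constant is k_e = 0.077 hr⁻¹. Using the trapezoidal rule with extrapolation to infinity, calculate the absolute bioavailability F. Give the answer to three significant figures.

F = 0.727

Trapezoidal AUC_0→9.25 (intranasal spray):
  [0→4]: (0.00+58.09)/2 × 4 = 116.18
  [4→5.5]: (58.09+56.13)/2 × 1.5 = 85.665
  [5.5→7]: (56.13+51.87)/2 × 1.5 = 81.0
  [7→9]: (51.87+45.38)/2 × 2 = 97.25
  [9→9.25]: (45.38+44.57)/2 × 0.25 = 11.24375
  Sum = 391.33875 mcg/mL·hr
Tail: C_last/k_e = 44.57/0.077 = 578.831
AUC_0→∞ (intranasal spray) = 391.33875 + 578.831 = 970.16975 mcg/mL·hr
F = (AUC_ev/D_ev)/(AUC_iv/D_iv) = (970.16975/40)/(667/20) = 24.2542/33.35 = 0.7273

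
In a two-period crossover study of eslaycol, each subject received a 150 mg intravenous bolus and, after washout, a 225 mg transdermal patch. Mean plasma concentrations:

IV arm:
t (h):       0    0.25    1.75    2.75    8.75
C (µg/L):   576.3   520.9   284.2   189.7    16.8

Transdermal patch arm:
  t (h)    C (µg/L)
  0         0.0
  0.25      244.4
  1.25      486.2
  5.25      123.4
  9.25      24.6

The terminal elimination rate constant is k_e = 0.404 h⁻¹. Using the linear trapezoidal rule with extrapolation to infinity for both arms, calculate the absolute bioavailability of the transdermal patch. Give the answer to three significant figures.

Trapezoidal AUC_0→8.75 (IV):
  [0→0.25]: (576.3+520.9)/2 × 0.25 = 137.15
  [0.25→1.75]: (520.9+284.2)/2 × 1.5 = 603.825
  [1.75→2.75]: (284.2+189.7)/2 × 1 = 236.95
  [2.75→8.75]: (189.7+16.8)/2 × 6 = 619.5
  Sum = 1597.425 µg/L·h
IV tail: 16.8/0.404 = 41.584; AUC_iv,0→∞ = 1597.425 + 41.584 = 1639.009 µg/L·h
Trapezoidal AUC_0→9.25 (transdermal patch):
  [0→0.25]: (0.0+244.4)/2 × 0.25 = 30.55
  [0.25→1.25]: (244.4+486.2)/2 × 1 = 365.3
  [1.25→5.25]: (486.2+123.4)/2 × 4 = 1219.2
  [5.25→9.25]: (123.4+24.6)/2 × 4 = 296.0
  Sum = 1911.05 µg/L·h
transdermal patch tail: 24.6/0.404 = 60.891; AUC_ev,0→∞ = 1911.05 + 60.891 = 1971.941 µg/L·h
F = (AUC_ev/D_ev)/(AUC_iv/D_iv) = (1971.941/225)/(1639.009/150) = 8.76418/10.9267 = 0.8021

F = 0.802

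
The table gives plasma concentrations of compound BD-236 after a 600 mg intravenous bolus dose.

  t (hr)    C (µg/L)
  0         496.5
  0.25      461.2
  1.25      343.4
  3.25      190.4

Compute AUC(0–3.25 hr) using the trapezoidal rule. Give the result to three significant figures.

AUC = 1060 µg/L·hr

Trapezoidal AUC_0→3.25:
  [0→0.25]: (496.5+461.2)/2 × 0.25 = 119.7125
  [0.25→1.25]: (461.2+343.4)/2 × 1 = 402.3
  [1.25→3.25]: (343.4+190.4)/2 × 2 = 533.8
  Sum = 1055.8125 µg/L·hr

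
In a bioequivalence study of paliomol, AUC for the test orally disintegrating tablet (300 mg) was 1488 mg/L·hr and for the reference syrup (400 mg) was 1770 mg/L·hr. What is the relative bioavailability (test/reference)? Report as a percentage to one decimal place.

F_rel = (AUC_test/D_test) / (AUC_ref/D_ref)
      = (1488/300) / (1770/400)
      = 4.96 / 4.425 = 1.1209 = 112.09%

F_rel = 112.1%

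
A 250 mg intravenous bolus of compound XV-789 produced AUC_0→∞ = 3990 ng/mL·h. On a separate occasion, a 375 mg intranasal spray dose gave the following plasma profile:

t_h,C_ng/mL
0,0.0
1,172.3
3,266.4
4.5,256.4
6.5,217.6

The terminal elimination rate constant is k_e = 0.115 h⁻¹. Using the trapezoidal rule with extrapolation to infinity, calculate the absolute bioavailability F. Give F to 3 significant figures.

Trapezoidal AUC_0→6.5 (intranasal spray):
  [0→1]: (0.0+172.3)/2 × 1 = 86.15
  [1→3]: (172.3+266.4)/2 × 2 = 438.7
  [3→4.5]: (266.4+256.4)/2 × 1.5 = 392.1
  [4.5→6.5]: (256.4+217.6)/2 × 2 = 474.0
  Sum = 1390.95 ng/mL·h
Tail: C_last/k_e = 217.6/0.115 = 1892.174
AUC_0→∞ (intranasal spray) = 1390.95 + 1892.174 = 3283.124 ng/mL·h
F = (AUC_ev/D_ev)/(AUC_iv/D_iv) = (3283.124/375)/(3990/250) = 8.755/15.96 = 0.5486

F = 0.549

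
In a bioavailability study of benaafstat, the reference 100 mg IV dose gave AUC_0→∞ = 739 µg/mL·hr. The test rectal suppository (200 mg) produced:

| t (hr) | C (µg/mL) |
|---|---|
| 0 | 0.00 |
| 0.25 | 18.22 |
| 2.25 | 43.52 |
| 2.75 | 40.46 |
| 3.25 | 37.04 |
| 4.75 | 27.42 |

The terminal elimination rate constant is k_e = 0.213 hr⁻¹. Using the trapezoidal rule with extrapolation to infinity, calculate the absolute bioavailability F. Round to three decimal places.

Trapezoidal AUC_0→4.75 (rectal suppository):
  [0→0.25]: (0.00+18.22)/2 × 0.25 = 2.2775
  [0.25→2.25]: (18.22+43.52)/2 × 2 = 61.74
  [2.25→2.75]: (43.52+40.46)/2 × 0.5 = 20.995
  [2.75→3.25]: (40.46+37.04)/2 × 0.5 = 19.375
  [3.25→4.75]: (37.04+27.42)/2 × 1.5 = 48.345
  Sum = 152.7325 µg/mL·hr
Tail: C_last/k_e = 27.42/0.213 = 128.732
AUC_0→∞ (rectal suppository) = 152.7325 + 128.732 = 281.4645 µg/mL·hr
F = (AUC_ev/D_ev)/(AUC_iv/D_iv) = (281.4645/200)/(739/100) = 1.4073225/7.39 = 0.1904

F = 0.190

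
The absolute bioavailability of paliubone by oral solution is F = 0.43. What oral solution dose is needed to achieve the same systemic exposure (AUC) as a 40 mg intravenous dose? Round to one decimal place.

For equal systemic exposure: F × D_ev = D_iv
D_ev = D_iv / F = 40 / 0.43 = 93.0233 mg

D_oral = 93.0 mg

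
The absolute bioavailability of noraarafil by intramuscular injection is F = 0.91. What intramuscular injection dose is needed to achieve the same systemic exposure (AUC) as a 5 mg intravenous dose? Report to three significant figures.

D_intramuscular = 5.49 mg

For equal systemic exposure: F × D_ev = D_iv
D_ev = D_iv / F = 5 / 0.91 = 5.49451 mg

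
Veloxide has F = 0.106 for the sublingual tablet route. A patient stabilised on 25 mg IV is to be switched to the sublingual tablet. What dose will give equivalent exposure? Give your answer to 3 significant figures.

D_sublingual = 236 mg

For equal systemic exposure: F × D_ev = D_iv
D_ev = D_iv / F = 25 / 0.106 = 235.849 mg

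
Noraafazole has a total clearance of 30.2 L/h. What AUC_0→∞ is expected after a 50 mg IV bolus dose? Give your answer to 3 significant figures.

AUC = 1.66 mg/L·h

AUC_0→∞ = Dose_iv / CL
        = 50 / 30.2 = 1.65563 mg/L·h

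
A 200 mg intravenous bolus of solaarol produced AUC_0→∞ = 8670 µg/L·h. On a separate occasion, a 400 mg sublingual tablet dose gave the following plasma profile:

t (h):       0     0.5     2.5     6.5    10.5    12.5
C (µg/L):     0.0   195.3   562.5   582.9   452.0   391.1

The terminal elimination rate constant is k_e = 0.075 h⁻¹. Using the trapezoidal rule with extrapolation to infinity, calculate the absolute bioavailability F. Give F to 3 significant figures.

Trapezoidal AUC_0→12.5 (sublingual tablet):
  [0→0.5]: (0.0+195.3)/2 × 0.5 = 48.825
  [0.5→2.5]: (195.3+562.5)/2 × 2 = 757.8
  [2.5→6.5]: (562.5+582.9)/2 × 4 = 2290.8
  [6.5→10.5]: (582.9+452.0)/2 × 4 = 2069.8
  [10.5→12.5]: (452.0+391.1)/2 × 2 = 843.1
  Sum = 6010.325 µg/L·h
Tail: C_last/k_e = 391.1/0.075 = 5214.667
AUC_0→∞ (sublingual tablet) = 6010.325 + 5214.667 = 11224.992 µg/L·h
F = (AUC_ev/D_ev)/(AUC_iv/D_iv) = (11224.992/400)/(8670/200) = 28.06248/43.35 = 0.6473

F = 0.647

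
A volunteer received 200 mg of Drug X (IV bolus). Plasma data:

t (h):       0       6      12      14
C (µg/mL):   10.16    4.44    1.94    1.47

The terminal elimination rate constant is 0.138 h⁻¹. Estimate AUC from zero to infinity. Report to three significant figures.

Trapezoidal AUC_0→14:
  [0→6]: (10.16+4.44)/2 × 6 = 43.8
  [6→12]: (4.44+1.94)/2 × 6 = 19.14
  [12→14]: (1.94+1.47)/2 × 2 = 3.41
  Sum = 66.35 µg/mL·h
Extrapolated tail: C_last / k_e = 1.47 / 0.138 = 10.652
AUC_0→∞ = 66.35 + 10.652 = 77.002 µg/mL·h

AUC = 77.0 µg/mL·h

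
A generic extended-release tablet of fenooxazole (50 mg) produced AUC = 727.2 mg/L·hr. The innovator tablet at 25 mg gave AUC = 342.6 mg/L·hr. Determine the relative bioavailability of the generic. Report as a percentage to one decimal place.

F_rel = 106.1%

F_rel = (AUC_test/D_test) / (AUC_ref/D_ref)
      = (727.2/50) / (342.6/25)
      = 14.544 / 13.704 = 1.0613 = 106.13%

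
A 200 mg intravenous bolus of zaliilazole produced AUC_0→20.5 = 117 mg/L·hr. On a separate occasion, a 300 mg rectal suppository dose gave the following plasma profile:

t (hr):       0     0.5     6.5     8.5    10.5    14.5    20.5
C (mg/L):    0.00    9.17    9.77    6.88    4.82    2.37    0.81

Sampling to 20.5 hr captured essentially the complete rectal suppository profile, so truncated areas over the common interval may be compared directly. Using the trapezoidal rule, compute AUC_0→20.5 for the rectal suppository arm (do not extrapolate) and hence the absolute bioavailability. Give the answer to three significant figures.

Trapezoidal AUC_0→20.5 (rectal suppository):
  [0→0.5]: (0.00+9.17)/2 × 0.5 = 2.2925
  [0.5→6.5]: (9.17+9.77)/2 × 6 = 56.82
  [6.5→8.5]: (9.77+6.88)/2 × 2 = 16.65
  [8.5→10.5]: (6.88+4.82)/2 × 2 = 11.7
  [10.5→14.5]: (4.82+2.37)/2 × 4 = 14.38
  [14.5→20.5]: (2.37+0.81)/2 × 6 = 9.54
  Sum = 111.3825 mg/L·hr
F = (AUC_ev/D_ev)/(AUC_iv/D_iv) = (111.3825/300)/(117/200) = 0.371275/0.585 = 0.6347

F = 0.635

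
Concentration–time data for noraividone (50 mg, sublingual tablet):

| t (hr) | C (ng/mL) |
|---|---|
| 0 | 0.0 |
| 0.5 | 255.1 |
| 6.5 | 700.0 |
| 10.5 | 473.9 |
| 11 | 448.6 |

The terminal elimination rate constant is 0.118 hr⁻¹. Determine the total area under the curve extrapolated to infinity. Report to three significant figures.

Trapezoidal AUC_0→11:
  [0→0.5]: (0.0+255.1)/2 × 0.5 = 63.775
  [0.5→6.5]: (255.1+700.0)/2 × 6 = 2865.3
  [6.5→10.5]: (700.0+473.9)/2 × 4 = 2347.8
  [10.5→11]: (473.9+448.6)/2 × 0.5 = 230.625
  Sum = 5507.5 ng/mL·hr
Extrapolated tail: C_last / k_e = 448.6 / 0.118 = 3801.695
AUC_0→∞ = 5507.5 + 3801.695 = 9309.195 ng/mL·hr

AUC = 9310 ng/mL·hr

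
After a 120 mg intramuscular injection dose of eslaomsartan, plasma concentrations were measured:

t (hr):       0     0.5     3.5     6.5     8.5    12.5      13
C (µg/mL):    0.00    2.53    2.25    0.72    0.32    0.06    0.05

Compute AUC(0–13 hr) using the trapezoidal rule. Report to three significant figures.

Trapezoidal AUC_0→13:
  [0→0.5]: (0.00+2.53)/2 × 0.5 = 0.6325
  [0.5→3.5]: (2.53+2.25)/2 × 3 = 7.17
  [3.5→6.5]: (2.25+0.72)/2 × 3 = 4.455
  [6.5→8.5]: (0.72+0.32)/2 × 2 = 1.04
  [8.5→12.5]: (0.32+0.06)/2 × 4 = 0.76
  [12.5→13]: (0.06+0.05)/2 × 0.5 = 0.0275
  Sum = 14.085 µg/mL·hr

AUC = 14.1 µg/mL·hr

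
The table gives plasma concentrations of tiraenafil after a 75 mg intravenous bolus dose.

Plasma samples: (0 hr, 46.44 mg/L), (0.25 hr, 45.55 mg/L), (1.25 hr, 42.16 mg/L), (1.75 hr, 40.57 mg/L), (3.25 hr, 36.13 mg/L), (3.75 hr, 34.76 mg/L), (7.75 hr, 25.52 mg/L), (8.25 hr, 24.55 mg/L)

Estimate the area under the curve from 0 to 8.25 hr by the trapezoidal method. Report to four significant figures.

AUC = 284.4 mg/L·hr

Trapezoidal AUC_0→8.25:
  [0→0.25]: (46.44+45.55)/2 × 0.25 = 11.49875
  [0.25→1.25]: (45.55+42.16)/2 × 1 = 43.855
  [1.25→1.75]: (42.16+40.57)/2 × 0.5 = 20.6825
  [1.75→3.25]: (40.57+36.13)/2 × 1.5 = 57.525
  [3.25→3.75]: (36.13+34.76)/2 × 0.5 = 17.7225
  [3.75→7.75]: (34.76+25.52)/2 × 4 = 120.56
  [7.75→8.25]: (25.52+24.55)/2 × 0.5 = 12.5175
  Sum = 284.36125 mg/L·hr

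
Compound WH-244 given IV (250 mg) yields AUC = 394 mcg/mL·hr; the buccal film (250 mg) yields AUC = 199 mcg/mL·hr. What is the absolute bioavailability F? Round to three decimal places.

F = (AUC_ev / D_ev) / (AUC_iv / D_iv)
  = (199/250) / (394/250)
  = 0.796 / 1.576 = 0.5051

F = 0.505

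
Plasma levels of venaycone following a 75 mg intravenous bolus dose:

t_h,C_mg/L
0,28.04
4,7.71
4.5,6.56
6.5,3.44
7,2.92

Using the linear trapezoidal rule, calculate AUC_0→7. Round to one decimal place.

AUC = 86.7 mg/L·h

Trapezoidal AUC_0→7:
  [0→4]: (28.04+7.71)/2 × 4 = 71.5
  [4→4.5]: (7.71+6.56)/2 × 0.5 = 3.5675
  [4.5→6.5]: (6.56+3.44)/2 × 2 = 10.0
  [6.5→7]: (3.44+2.92)/2 × 0.5 = 1.59
  Sum = 86.6575 mg/L·h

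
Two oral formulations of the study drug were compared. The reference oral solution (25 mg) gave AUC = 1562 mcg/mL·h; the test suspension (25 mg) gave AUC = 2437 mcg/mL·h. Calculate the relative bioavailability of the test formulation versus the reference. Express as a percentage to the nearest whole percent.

F_rel = 156%

F_rel = (AUC_test/D_test) / (AUC_ref/D_ref)
      = (2437/25) / (1562/25)
      = 97.48 / 62.48 = 1.5602 = 156.02%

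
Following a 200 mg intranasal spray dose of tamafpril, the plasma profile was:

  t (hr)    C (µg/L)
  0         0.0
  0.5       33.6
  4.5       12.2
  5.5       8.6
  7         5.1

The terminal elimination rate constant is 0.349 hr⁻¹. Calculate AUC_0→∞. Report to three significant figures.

AUC = 135 µg/L·hr

Trapezoidal AUC_0→7:
  [0→0.5]: (0.0+33.6)/2 × 0.5 = 8.4
  [0.5→4.5]: (33.6+12.2)/2 × 4 = 91.6
  [4.5→5.5]: (12.2+8.6)/2 × 1 = 10.4
  [5.5→7]: (8.6+5.1)/2 × 1.5 = 10.275
  Sum = 120.675 µg/L·hr
Extrapolated tail: C_last / k_e = 5.1 / 0.349 = 14.613
AUC_0→∞ = 120.675 + 14.613 = 135.288 µg/L·hr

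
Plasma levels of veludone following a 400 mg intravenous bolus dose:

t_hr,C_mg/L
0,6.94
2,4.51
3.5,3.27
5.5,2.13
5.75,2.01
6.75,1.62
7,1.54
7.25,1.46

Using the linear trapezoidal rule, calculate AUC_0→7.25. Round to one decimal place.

AUC = 25.8 mg/L·hr

Trapezoidal AUC_0→7.25:
  [0→2]: (6.94+4.51)/2 × 2 = 11.45
  [2→3.5]: (4.51+3.27)/2 × 1.5 = 5.835
  [3.5→5.5]: (3.27+2.13)/2 × 2 = 5.4
  [5.5→5.75]: (2.13+2.01)/2 × 0.25 = 0.5175
  [5.75→6.75]: (2.01+1.62)/2 × 1 = 1.815
  [6.75→7]: (1.62+1.54)/2 × 0.25 = 0.395
  [7→7.25]: (1.54+1.46)/2 × 0.25 = 0.375
  Sum = 25.7875 mg/L·hr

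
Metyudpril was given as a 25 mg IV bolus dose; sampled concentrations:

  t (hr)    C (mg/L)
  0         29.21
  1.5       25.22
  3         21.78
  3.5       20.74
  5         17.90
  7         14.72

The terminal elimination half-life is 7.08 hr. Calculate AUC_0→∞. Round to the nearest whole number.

Trapezoidal AUC_0→7:
  [0→1.5]: (29.21+25.22)/2 × 1.5 = 40.8225
  [1.5→3]: (25.22+21.78)/2 × 1.5 = 35.25
  [3→3.5]: (21.78+20.74)/2 × 0.5 = 10.63
  [3.5→5]: (20.74+17.90)/2 × 1.5 = 28.98
  [5→7]: (17.90+14.72)/2 × 2 = 32.62
  Sum = 148.3025 mg/L·hr
k_e = ln2 / t½ = 0.693147 / 7.08 = 0.0979 hr^-1
Extrapolated tail: C_last / k_e = 14.72 / 0.0979 = 150.358
AUC_0→∞ = 148.3025 + 150.358 = 298.6605 mg/L·hr

AUC = 299 mg/L·hr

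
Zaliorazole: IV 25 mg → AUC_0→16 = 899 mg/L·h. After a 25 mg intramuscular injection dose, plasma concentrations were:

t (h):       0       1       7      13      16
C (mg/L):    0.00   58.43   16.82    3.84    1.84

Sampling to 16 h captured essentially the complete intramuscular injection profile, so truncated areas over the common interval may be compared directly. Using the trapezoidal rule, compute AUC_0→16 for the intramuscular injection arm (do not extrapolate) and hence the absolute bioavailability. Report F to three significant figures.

F = 0.362

Trapezoidal AUC_0→16 (intramuscular injection):
  [0→1]: (0.00+58.43)/2 × 1 = 29.215
  [1→7]: (58.43+16.82)/2 × 6 = 225.75
  [7→13]: (16.82+3.84)/2 × 6 = 61.98
  [13→16]: (3.84+1.84)/2 × 3 = 8.52
  Sum = 325.465 mg/L·h
F = (AUC_ev/D_ev)/(AUC_iv/D_iv) = (325.465/25)/(899/25) = 13.0186/35.96 = 0.3620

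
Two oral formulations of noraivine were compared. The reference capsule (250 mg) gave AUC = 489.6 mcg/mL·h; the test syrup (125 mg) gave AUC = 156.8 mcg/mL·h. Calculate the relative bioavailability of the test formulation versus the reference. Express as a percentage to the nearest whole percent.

F_rel = (AUC_test/D_test) / (AUC_ref/D_ref)
      = (156.8/125) / (489.6/250)
      = 1.2544 / 1.9584 = 0.6405 = 64.05%

F_rel = 64%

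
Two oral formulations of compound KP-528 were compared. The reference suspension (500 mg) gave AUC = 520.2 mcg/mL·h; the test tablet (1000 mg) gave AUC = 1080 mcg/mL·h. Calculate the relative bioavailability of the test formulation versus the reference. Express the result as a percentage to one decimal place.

F_rel = (AUC_test/D_test) / (AUC_ref/D_ref)
      = (1080/1000) / (520.2/500)
      = 1.08 / 1.0404 = 1.0381 = 103.81%

F_rel = 103.8%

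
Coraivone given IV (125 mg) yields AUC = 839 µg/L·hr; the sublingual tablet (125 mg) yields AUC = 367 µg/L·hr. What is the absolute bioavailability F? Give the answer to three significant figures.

F = (AUC_ev / D_ev) / (AUC_iv / D_iv)
  = (367/125) / (839/125)
  = 2.936 / 6.712 = 0.4374

F = 0.437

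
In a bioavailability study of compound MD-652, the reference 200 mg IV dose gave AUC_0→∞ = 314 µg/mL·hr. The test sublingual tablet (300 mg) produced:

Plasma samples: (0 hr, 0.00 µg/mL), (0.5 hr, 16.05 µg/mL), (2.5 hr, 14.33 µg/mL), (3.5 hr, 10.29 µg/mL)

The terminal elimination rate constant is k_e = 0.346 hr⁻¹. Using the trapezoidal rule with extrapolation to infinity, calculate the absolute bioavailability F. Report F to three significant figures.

Trapezoidal AUC_0→3.5 (sublingual tablet):
  [0→0.5]: (0.00+16.05)/2 × 0.5 = 4.0125
  [0.5→2.5]: (16.05+14.33)/2 × 2 = 30.38
  [2.5→3.5]: (14.33+10.29)/2 × 1 = 12.31
  Sum = 46.7025 µg/mL·hr
Tail: C_last/k_e = 10.29/0.346 = 29.740
AUC_0→∞ (sublingual tablet) = 46.7025 + 29.740 = 76.4425 µg/mL·hr
F = (AUC_ev/D_ev)/(AUC_iv/D_iv) = (76.4425/300)/(314/200) = 0.254808/1.57 = 0.1623

F = 0.162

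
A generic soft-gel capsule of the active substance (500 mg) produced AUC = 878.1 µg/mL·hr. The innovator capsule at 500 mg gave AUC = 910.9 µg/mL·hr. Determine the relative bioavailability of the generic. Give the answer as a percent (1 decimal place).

F_rel = 96.4%

F_rel = (AUC_test/D_test) / (AUC_ref/D_ref)
      = (878.1/500) / (910.9/500)
      = 1.7562 / 1.8218 = 0.9640 = 96.40%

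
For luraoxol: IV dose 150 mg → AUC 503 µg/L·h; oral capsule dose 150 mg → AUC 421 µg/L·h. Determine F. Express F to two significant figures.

F = 0.84

F = (AUC_ev / D_ev) / (AUC_iv / D_iv)
  = (421/150) / (503/150)
  = 2.80667 / 3.35333 = 0.8370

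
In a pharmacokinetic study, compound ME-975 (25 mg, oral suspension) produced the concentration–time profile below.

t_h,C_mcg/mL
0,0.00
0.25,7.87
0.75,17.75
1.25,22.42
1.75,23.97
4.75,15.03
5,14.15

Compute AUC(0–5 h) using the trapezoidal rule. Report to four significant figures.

Trapezoidal AUC_0→5:
  [0→0.25]: (0.00+7.87)/2 × 0.25 = 0.98375
  [0.25→0.75]: (7.87+17.75)/2 × 0.5 = 6.405
  [0.75→1.25]: (17.75+22.42)/2 × 0.5 = 10.0425
  [1.25→1.75]: (22.42+23.97)/2 × 0.5 = 11.5975
  [1.75→4.75]: (23.97+15.03)/2 × 3 = 58.5
  [4.75→5]: (15.03+14.15)/2 × 0.25 = 3.6475
  Sum = 91.17625 mcg/mL·h

AUC = 91.18 mcg/mL·h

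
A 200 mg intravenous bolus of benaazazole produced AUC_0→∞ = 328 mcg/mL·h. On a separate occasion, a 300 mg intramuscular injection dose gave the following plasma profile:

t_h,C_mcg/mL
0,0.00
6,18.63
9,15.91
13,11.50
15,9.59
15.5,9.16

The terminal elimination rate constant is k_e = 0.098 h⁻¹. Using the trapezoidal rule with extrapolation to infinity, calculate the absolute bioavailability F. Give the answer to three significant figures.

Trapezoidal AUC_0→15.5 (intramuscular injection):
  [0→6]: (0.00+18.63)/2 × 6 = 55.89
  [6→9]: (18.63+15.91)/2 × 3 = 51.81
  [9→13]: (15.91+11.50)/2 × 4 = 54.82
  [13→15]: (11.50+9.59)/2 × 2 = 21.09
  [15→15.5]: (9.59+9.16)/2 × 0.5 = 4.6875
  Sum = 188.2975 mcg/mL·h
Tail: C_last/k_e = 9.16/0.098 = 93.469
AUC_0→∞ (intramuscular injection) = 188.2975 + 93.469 = 281.7665 mcg/mL·h
F = (AUC_ev/D_ev)/(AUC_iv/D_iv) = (281.7665/300)/(328/200) = 0.939222/1.64 = 0.5727

F = 0.573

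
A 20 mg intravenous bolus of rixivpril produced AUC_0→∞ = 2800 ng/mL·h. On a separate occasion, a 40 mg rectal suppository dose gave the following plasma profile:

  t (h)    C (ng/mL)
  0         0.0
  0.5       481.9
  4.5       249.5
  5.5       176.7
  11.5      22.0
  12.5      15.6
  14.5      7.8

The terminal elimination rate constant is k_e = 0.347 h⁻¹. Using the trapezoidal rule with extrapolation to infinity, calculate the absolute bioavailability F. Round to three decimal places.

F = 0.439

Trapezoidal AUC_0→14.5 (rectal suppository):
  [0→0.5]: (0.0+481.9)/2 × 0.5 = 120.475
  [0.5→4.5]: (481.9+249.5)/2 × 4 = 1462.8
  [4.5→5.5]: (249.5+176.7)/2 × 1 = 213.1
  [5.5→11.5]: (176.7+22.0)/2 × 6 = 596.1
  [11.5→12.5]: (22.0+15.6)/2 × 1 = 18.8
  [12.5→14.5]: (15.6+7.8)/2 × 2 = 23.4
  Sum = 2434.675 ng/mL·h
Tail: C_last/k_e = 7.8/0.347 = 22.478
AUC_0→∞ (rectal suppository) = 2434.675 + 22.478 = 2457.153 ng/mL·h
F = (AUC_ev/D_ev)/(AUC_iv/D_iv) = (2457.153/40)/(2800/20) = 61.428825/140 = 0.4388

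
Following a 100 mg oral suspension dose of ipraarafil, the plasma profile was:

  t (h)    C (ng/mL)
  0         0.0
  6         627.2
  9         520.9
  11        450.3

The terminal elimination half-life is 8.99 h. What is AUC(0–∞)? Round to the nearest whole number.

AUC = 10415 ng/mL·h

Trapezoidal AUC_0→11:
  [0→6]: (0.0+627.2)/2 × 6 = 1881.6
  [6→9]: (627.2+520.9)/2 × 3 = 1722.15
  [9→11]: (520.9+450.3)/2 × 2 = 971.2
  Sum = 4574.95 ng/mL·h
k_e = ln2 / t½ = 0.693147 / 8.99 = 0.0771 h^-1
Extrapolated tail: C_last / k_e = 450.3 / 0.0771 = 5840.467
AUC_0→∞ = 4574.95 + 5840.467 = 10415.417 ng/mL·h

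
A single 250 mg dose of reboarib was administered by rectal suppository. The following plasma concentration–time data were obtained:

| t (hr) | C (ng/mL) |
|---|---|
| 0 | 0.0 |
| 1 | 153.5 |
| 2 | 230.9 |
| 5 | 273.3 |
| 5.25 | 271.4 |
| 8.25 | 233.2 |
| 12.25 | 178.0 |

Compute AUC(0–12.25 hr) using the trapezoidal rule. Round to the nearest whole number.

AUC = 2673 ng/mL·hr

Trapezoidal AUC_0→12.25:
  [0→1]: (0.0+153.5)/2 × 1 = 76.75
  [1→2]: (153.5+230.9)/2 × 1 = 192.2
  [2→5]: (230.9+273.3)/2 × 3 = 756.3
  [5→5.25]: (273.3+271.4)/2 × 0.25 = 68.0875
  [5.25→8.25]: (271.4+233.2)/2 × 3 = 756.9
  [8.25→12.25]: (233.2+178.0)/2 × 4 = 822.4
  Sum = 2672.6375 ng/mL·hr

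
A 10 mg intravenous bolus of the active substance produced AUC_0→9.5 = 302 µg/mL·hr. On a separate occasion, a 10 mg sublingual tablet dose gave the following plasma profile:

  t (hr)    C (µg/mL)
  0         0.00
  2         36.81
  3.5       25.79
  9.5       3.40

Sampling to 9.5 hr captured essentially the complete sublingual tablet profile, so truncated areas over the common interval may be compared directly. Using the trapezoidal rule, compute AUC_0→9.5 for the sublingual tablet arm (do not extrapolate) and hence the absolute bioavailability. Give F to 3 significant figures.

F = 0.567

Trapezoidal AUC_0→9.5 (sublingual tablet):
  [0→2]: (0.00+36.81)/2 × 2 = 36.81
  [2→3.5]: (36.81+25.79)/2 × 1.5 = 46.95
  [3.5→9.5]: (25.79+3.40)/2 × 6 = 87.57
  Sum = 171.33 µg/mL·hr
F = (AUC_ev/D_ev)/(AUC_iv/D_iv) = (171.33/10)/(302/10) = 17.133/30.2 = 0.5673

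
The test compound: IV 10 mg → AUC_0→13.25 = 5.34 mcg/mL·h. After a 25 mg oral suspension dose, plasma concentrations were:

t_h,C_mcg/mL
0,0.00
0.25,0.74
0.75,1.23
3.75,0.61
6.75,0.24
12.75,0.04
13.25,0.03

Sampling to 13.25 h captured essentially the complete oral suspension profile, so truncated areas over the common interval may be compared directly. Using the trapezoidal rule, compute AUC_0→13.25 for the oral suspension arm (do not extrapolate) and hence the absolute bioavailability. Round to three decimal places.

F = 0.410

Trapezoidal AUC_0→13.25 (oral suspension):
  [0→0.25]: (0.00+0.74)/2 × 0.25 = 0.0925
  [0.25→0.75]: (0.74+1.23)/2 × 0.5 = 0.4925
  [0.75→3.75]: (1.23+0.61)/2 × 3 = 2.76
  [3.75→6.75]: (0.61+0.24)/2 × 3 = 1.275
  [6.75→12.75]: (0.24+0.04)/2 × 6 = 0.84
  [12.75→13.25]: (0.04+0.03)/2 × 0.5 = 0.0175
  Sum = 5.4775 mcg/mL·h
F = (AUC_ev/D_ev)/(AUC_iv/D_iv) = (5.4775/25)/(5.34/10) = 0.2191/0.534 = 0.4103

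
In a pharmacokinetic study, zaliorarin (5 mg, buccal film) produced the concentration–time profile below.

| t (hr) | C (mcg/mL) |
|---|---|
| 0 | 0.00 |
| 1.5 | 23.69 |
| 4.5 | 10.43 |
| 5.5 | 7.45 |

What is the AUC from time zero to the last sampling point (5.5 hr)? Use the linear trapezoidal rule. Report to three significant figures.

Trapezoidal AUC_0→5.5:
  [0→1.5]: (0.00+23.69)/2 × 1.5 = 17.7675
  [1.5→4.5]: (23.69+10.43)/2 × 3 = 51.18
  [4.5→5.5]: (10.43+7.45)/2 × 1 = 8.94
  Sum = 77.8875 mcg/mL·hr

AUC = 77.9 mcg/mL·hr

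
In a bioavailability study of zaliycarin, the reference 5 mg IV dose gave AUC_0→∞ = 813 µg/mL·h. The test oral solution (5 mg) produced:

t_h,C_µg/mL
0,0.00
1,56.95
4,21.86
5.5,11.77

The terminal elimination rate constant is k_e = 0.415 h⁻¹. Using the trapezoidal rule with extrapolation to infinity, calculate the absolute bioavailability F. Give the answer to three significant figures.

Trapezoidal AUC_0→5.5 (oral solution):
  [0→1]: (0.00+56.95)/2 × 1 = 28.475
  [1→4]: (56.95+21.86)/2 × 3 = 118.215
  [4→5.5]: (21.86+11.77)/2 × 1.5 = 25.2225
  Sum = 171.9125 µg/mL·h
Tail: C_last/k_e = 11.77/0.415 = 28.361
AUC_0→∞ (oral solution) = 171.9125 + 28.361 = 200.2735 µg/mL·h
F = (AUC_ev/D_ev)/(AUC_iv/D_iv) = (200.2735/5)/(813/5) = 40.0547/162.6 = 0.2463

F = 0.246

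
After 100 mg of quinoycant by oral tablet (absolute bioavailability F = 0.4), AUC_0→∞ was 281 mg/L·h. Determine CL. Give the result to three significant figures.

CL = F × Dose / AUC_0→∞
   = 0.4 × 100 / 281 = 0.142349 L/h

CL = 0.142 L/h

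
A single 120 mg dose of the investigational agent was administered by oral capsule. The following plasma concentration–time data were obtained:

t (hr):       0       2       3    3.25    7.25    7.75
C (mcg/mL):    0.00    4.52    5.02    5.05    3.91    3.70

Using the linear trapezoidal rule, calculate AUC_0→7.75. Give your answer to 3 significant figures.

AUC = 30.4 mcg/mL·hr

Trapezoidal AUC_0→7.75:
  [0→2]: (0.00+4.52)/2 × 2 = 4.52
  [2→3]: (4.52+5.02)/2 × 1 = 4.77
  [3→3.25]: (5.02+5.05)/2 × 0.25 = 1.25875
  [3.25→7.25]: (5.05+3.91)/2 × 4 = 17.92
  [7.25→7.75]: (3.91+3.70)/2 × 0.5 = 1.9025
  Sum = 30.37125 mcg/mL·hr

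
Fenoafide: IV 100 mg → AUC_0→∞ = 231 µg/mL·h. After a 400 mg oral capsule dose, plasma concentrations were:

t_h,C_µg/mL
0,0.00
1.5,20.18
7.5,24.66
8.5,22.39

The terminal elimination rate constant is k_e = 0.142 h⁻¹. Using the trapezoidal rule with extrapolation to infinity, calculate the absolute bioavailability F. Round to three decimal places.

Trapezoidal AUC_0→8.5 (oral capsule):
  [0→1.5]: (0.00+20.18)/2 × 1.5 = 15.135
  [1.5→7.5]: (20.18+24.66)/2 × 6 = 134.52
  [7.5→8.5]: (24.66+22.39)/2 × 1 = 23.525
  Sum = 173.18 µg/mL·h
Tail: C_last/k_e = 22.39/0.142 = 157.676
AUC_0→∞ (oral capsule) = 173.18 + 157.676 = 330.856 µg/mL·h
F = (AUC_ev/D_ev)/(AUC_iv/D_iv) = (330.856/400)/(231/100) = 0.82714/2.31 = 0.3581

F = 0.358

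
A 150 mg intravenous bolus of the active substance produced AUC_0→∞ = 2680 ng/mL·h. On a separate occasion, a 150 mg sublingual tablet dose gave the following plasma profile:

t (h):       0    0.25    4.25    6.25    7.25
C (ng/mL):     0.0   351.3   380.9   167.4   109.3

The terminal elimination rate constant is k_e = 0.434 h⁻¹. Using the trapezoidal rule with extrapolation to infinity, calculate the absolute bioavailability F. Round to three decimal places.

Trapezoidal AUC_0→7.25 (sublingual tablet):
  [0→0.25]: (0.0+351.3)/2 × 0.25 = 43.9125
  [0.25→4.25]: (351.3+380.9)/2 × 4 = 1464.4
  [4.25→6.25]: (380.9+167.4)/2 × 2 = 548.3
  [6.25→7.25]: (167.4+109.3)/2 × 1 = 138.35
  Sum = 2194.9625 ng/mL·h
Tail: C_last/k_e = 109.3/0.434 = 251.843
AUC_0→∞ (sublingual tablet) = 2194.9625 + 251.843 = 2446.8055 ng/mL·h
F = (AUC_ev/D_ev)/(AUC_iv/D_iv) = (2446.8055/150)/(2680/150) = 16.312/17.8667 = 0.9130

F = 0.913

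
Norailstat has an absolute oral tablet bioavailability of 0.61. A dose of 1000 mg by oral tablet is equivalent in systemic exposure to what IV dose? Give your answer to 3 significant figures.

D_iv = 610 mg

Systemic exposure from an extravascular dose = F × D_ev, so the equivalent IV dose is F × D_ev.
D_iv = F × D_ev = 0.61 × 1000 = 610 mg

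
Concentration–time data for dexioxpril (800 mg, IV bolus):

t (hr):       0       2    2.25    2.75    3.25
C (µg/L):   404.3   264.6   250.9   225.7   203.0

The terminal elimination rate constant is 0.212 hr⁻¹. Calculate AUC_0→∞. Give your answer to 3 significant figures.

Trapezoidal AUC_0→3.25:
  [0→2]: (404.3+264.6)/2 × 2 = 668.9
  [2→2.25]: (264.6+250.9)/2 × 0.25 = 64.4375
  [2.25→2.75]: (250.9+225.7)/2 × 0.5 = 119.15
  [2.75→3.25]: (225.7+203.0)/2 × 0.5 = 107.175
  Sum = 959.6625 µg/L·hr
Extrapolated tail: C_last / k_e = 203.0 / 0.212 = 957.547
AUC_0→∞ = 959.6625 + 957.547 = 1917.2095 µg/L·hr

AUC = 1920 µg/L·hr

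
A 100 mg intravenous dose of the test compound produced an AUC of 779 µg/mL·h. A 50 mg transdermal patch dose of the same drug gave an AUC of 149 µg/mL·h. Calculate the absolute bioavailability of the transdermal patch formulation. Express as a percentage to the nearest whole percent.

F = 38%

F = (AUC_ev / D_ev) / (AUC_iv / D_iv)
  = (149/50) / (779/100)
  = 2.98 / 7.79 = 0.3825
  = 38.25%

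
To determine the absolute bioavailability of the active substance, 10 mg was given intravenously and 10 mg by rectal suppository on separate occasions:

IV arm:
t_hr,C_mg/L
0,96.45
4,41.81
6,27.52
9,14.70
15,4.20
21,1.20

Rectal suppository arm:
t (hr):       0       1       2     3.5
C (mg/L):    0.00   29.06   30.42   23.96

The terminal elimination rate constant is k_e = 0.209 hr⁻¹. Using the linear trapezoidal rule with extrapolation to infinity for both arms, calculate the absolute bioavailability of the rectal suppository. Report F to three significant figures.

Trapezoidal AUC_0→21 (IV):
  [0→4]: (96.45+41.81)/2 × 4 = 276.52
  [4→6]: (41.81+27.52)/2 × 2 = 69.33
  [6→9]: (27.52+14.70)/2 × 3 = 63.33
  [9→15]: (14.70+4.20)/2 × 6 = 56.7
  [15→21]: (4.20+1.20)/2 × 6 = 16.2
  Sum = 482.08 mg/L·hr
IV tail: 1.20/0.209 = 5.742; AUC_iv,0→∞ = 482.08 + 5.742 = 487.822 mg/L·hr
Trapezoidal AUC_0→3.5 (rectal suppository):
  [0→1]: (0.00+29.06)/2 × 1 = 14.53
  [1→2]: (29.06+30.42)/2 × 1 = 29.74
  [2→3.5]: (30.42+23.96)/2 × 1.5 = 40.785
  Sum = 85.055 mg/L·hr
rectal suppository tail: 23.96/0.209 = 114.641; AUC_ev,0→∞ = 85.055 + 114.641 = 199.696 mg/L·hr
F = (AUC_ev/D_ev)/(AUC_iv/D_iv) = (199.696/10)/(487.822/10) = 19.9696/48.7822 = 0.4094

F = 0.409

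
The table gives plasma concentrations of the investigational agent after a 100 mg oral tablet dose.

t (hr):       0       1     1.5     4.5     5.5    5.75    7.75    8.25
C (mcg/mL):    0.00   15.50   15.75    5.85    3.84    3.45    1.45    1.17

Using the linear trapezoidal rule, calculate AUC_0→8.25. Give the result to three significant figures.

AUC = 59.3 mcg/mL·hr

Trapezoidal AUC_0→8.25:
  [0→1]: (0.00+15.50)/2 × 1 = 7.75
  [1→1.5]: (15.50+15.75)/2 × 0.5 = 7.8125
  [1.5→4.5]: (15.75+5.85)/2 × 3 = 32.4
  [4.5→5.5]: (5.85+3.84)/2 × 1 = 4.845
  [5.5→5.75]: (3.84+3.45)/2 × 0.25 = 0.91125
  [5.75→7.75]: (3.45+1.45)/2 × 2 = 4.9
  [7.75→8.25]: (1.45+1.17)/2 × 0.5 = 0.655
  Sum = 59.27375 mcg/mL·hr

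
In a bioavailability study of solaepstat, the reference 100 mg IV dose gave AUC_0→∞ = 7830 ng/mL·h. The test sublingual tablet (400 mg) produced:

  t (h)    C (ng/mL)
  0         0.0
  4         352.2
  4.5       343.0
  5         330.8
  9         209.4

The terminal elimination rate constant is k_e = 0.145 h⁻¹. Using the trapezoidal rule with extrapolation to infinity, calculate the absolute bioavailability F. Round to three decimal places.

F = 0.114

Trapezoidal AUC_0→9 (sublingual tablet):
  [0→4]: (0.0+352.2)/2 × 4 = 704.4
  [4→4.5]: (352.2+343.0)/2 × 0.5 = 173.8
  [4.5→5]: (343.0+330.8)/2 × 0.5 = 168.45
  [5→9]: (330.8+209.4)/2 × 4 = 1080.4
  Sum = 2127.05 ng/mL·h
Tail: C_last/k_e = 209.4/0.145 = 1444.138
AUC_0→∞ (sublingual tablet) = 2127.05 + 1444.138 = 3571.188 ng/mL·h
F = (AUC_ev/D_ev)/(AUC_iv/D_iv) = (3571.188/400)/(7830/100) = 8.92797/78.3 = 0.1140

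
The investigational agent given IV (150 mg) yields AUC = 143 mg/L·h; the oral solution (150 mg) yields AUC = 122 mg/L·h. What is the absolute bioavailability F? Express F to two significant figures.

F = 0.85

F = (AUC_ev / D_ev) / (AUC_iv / D_iv)
  = (122/150) / (143/150)
  = 0.813333 / 0.953333 = 0.8531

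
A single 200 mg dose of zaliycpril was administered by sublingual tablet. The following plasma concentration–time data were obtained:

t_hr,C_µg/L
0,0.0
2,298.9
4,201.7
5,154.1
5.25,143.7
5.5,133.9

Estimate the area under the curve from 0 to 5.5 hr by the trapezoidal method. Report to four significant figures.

Trapezoidal AUC_0→5.5:
  [0→2]: (0.0+298.9)/2 × 2 = 298.9
  [2→4]: (298.9+201.7)/2 × 2 = 500.6
  [4→5]: (201.7+154.1)/2 × 1 = 177.9
  [5→5.25]: (154.1+143.7)/2 × 0.25 = 37.225
  [5.25→5.5]: (143.7+133.9)/2 × 0.25 = 34.7
  Sum = 1049.325 µg/L·hr

AUC = 1049 µg/L·hr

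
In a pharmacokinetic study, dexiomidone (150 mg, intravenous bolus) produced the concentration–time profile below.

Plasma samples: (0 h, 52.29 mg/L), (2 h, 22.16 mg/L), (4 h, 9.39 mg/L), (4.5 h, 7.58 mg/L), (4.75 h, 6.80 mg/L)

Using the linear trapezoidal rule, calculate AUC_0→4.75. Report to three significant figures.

AUC = 112 mg/L·h

Trapezoidal AUC_0→4.75:
  [0→2]: (52.29+22.16)/2 × 2 = 74.45
  [2→4]: (22.16+9.39)/2 × 2 = 31.55
  [4→4.5]: (9.39+7.58)/2 × 0.5 = 4.2425
  [4.5→4.75]: (7.58+6.80)/2 × 0.25 = 1.7975
  Sum = 112.04 mg/L·h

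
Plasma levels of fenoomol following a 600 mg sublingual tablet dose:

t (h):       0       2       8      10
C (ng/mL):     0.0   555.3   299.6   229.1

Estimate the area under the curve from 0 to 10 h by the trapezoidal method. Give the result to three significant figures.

AUC = 3650 ng/mL·h

Trapezoidal AUC_0→10:
  [0→2]: (0.0+555.3)/2 × 2 = 555.3
  [2→8]: (555.3+299.6)/2 × 6 = 2564.7
  [8→10]: (299.6+229.1)/2 × 2 = 528.7
  Sum = 3648.7 ng/mL·h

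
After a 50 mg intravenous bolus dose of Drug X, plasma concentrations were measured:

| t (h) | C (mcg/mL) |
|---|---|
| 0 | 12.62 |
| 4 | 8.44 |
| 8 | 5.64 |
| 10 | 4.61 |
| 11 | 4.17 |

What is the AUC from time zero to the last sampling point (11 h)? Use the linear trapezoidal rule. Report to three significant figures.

Trapezoidal AUC_0→11:
  [0→4]: (12.62+8.44)/2 × 4 = 42.12
  [4→8]: (8.44+5.64)/2 × 4 = 28.16
  [8→10]: (5.64+4.61)/2 × 2 = 10.25
  [10→11]: (4.61+4.17)/2 × 1 = 4.39
  Sum = 84.92 mcg/mL·h

AUC = 84.9 mcg/mL·h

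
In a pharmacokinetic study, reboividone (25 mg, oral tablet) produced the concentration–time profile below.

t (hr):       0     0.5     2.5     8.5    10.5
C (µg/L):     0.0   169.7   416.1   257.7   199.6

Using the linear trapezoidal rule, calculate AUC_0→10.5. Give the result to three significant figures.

AUC = 3110 µg/L·hr

Trapezoidal AUC_0→10.5:
  [0→0.5]: (0.0+169.7)/2 × 0.5 = 42.425
  [0.5→2.5]: (169.7+416.1)/2 × 2 = 585.8
  [2.5→8.5]: (416.1+257.7)/2 × 6 = 2021.4
  [8.5→10.5]: (257.7+199.6)/2 × 2 = 457.3
  Sum = 3106.925 µg/L·hr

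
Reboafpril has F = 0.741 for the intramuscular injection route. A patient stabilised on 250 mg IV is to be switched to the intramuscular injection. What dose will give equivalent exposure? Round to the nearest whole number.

For equal systemic exposure: F × D_ev = D_iv
D_ev = D_iv / F = 250 / 0.741 = 337.382 mg

D_intramuscular = 337 mg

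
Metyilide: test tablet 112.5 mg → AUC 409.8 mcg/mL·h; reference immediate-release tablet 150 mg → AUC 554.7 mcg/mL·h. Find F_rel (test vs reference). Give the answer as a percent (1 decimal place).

F_rel = (AUC_test/D_test) / (AUC_ref/D_ref)
      = (409.8/112.5) / (554.7/150)
      = 3.64267 / 3.698 = 0.9850 = 98.50%

F_rel = 98.5%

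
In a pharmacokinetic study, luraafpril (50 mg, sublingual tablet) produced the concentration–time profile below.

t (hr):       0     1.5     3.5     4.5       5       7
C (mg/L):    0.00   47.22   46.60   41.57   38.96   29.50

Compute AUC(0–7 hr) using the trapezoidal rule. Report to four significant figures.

AUC = 261.9 mg/L·hr

Trapezoidal AUC_0→7:
  [0→1.5]: (0.00+47.22)/2 × 1.5 = 35.415
  [1.5→3.5]: (47.22+46.60)/2 × 2 = 93.82
  [3.5→4.5]: (46.60+41.57)/2 × 1 = 44.085
  [4.5→5]: (41.57+38.96)/2 × 0.5 = 20.1325
  [5→7]: (38.96+29.50)/2 × 2 = 68.46
  Sum = 261.9125 mg/L·hr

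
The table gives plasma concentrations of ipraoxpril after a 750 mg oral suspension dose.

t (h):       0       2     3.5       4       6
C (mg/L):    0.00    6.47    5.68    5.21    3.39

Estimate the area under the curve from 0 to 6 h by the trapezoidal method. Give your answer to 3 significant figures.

Trapezoidal AUC_0→6:
  [0→2]: (0.00+6.47)/2 × 2 = 6.47
  [2→3.5]: (6.47+5.68)/2 × 1.5 = 9.1125
  [3.5→4]: (5.68+5.21)/2 × 0.5 = 2.7225
  [4→6]: (5.21+3.39)/2 × 2 = 8.6
  Sum = 26.905 mg/L·h

AUC = 26.9 mg/L·h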